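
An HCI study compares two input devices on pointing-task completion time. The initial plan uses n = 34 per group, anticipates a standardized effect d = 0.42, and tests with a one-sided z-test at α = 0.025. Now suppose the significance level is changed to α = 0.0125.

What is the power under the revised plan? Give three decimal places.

Power ≈ 0.305

δ = d·√(n/2) = 0.42 × √(34/2) = 1.7317 (unchanged). New critical value: z_{0.0125} = 2.241.
Revised power = P(Z > 2.241 − δ) = Φ(-0.510) = 0.3051.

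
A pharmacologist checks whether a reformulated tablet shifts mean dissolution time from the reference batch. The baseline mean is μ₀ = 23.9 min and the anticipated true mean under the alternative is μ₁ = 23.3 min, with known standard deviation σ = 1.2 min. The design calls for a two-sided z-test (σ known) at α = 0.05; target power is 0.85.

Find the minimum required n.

Standardized effect: d = |μ₁ − μ₀| / σ = |23.3 − 23.9| / 1.2 = 0.5000
Set Φ(δ − 1.960) = 0.85; then δ − 1.960 = Φ⁻¹(0.85) = 1.036, giving δ = 2.996.
(The Φ(−δ − z_{α/2}) term is vanishingly small for δ > 0 and is dropped in the standard sample-size formula.)
δ = d·√n ⇒ n = (δ/d)² = (2.996 / 0.5000)² = 35.91.
Round up to the next whole unit.

n = 36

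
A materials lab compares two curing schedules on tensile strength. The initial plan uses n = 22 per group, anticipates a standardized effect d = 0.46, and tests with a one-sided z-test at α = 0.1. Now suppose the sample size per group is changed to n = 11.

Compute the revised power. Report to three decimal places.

Power ≈ 0.420

With n = 11 per group: δ = d·√(n/2) = 0.46 × √(11/2) = 1.0788. Critical value z_{0.1} = 1.282.
Revised power = Φ(δ − 1.282) = Φ(-0.203) = 0.4197.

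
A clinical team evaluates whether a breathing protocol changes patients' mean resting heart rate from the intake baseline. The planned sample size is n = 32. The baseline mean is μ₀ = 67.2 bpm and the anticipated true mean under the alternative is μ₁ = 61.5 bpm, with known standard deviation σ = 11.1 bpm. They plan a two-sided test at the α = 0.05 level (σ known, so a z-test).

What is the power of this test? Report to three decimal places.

Standardized effect: d = |μ₁ − μ₀| / σ = |61.5 − 67.2| / 11.1 = 0.5135
Noncentrality parameter: δ = d·√n = 0.5135 × √32 = 2.9049
Critical value for a two-sided test at α = 0.05: z_{α/2} = 1.960.
Power = Φ(δ − 1.960) + Φ(−δ − 1.960) = Φ(0.945) + Φ(-4.865) = 0.8276 + 0.0000 = 0.8276.

Power ≈ 0.828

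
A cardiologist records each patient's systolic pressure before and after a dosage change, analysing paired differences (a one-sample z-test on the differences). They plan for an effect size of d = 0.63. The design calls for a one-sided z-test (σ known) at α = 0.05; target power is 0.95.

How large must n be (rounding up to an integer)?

For power 0.95 need Φ(δ − z_{0.05}) = 0.95, so δ = z_{0.05} + z_{0.05} = 1.645 + 1.645 = 3.290.
δ = d·√n ⇒ n = (δ/d)² = (3.290 / 0.63)² = 27.27.
Rounding up, n = 28.

n = 28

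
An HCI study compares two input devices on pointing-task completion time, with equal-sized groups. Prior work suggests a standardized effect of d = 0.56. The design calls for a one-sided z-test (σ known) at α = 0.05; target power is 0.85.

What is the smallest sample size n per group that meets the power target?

Set Φ(δ − 1.645) = 0.85; then δ − 1.645 = Φ⁻¹(0.85) = 1.036, giving δ = 2.681.
δ = d·√(n/2) ⇒ n = 2(δ/d)² = 2 × (2.681 / 0.56)² = 45.85.
Round up to the next whole unit.

n = 46 per group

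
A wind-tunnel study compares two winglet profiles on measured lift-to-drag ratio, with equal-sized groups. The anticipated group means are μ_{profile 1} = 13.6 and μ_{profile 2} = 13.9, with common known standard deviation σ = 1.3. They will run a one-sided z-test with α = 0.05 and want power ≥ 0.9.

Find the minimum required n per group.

n = 322 per group

Standardized effect: d = |μ_{profile 1} − μ_{profile 2}| / σ = |13.6 − 13.9| / 1.3 = 0.2308
For power 0.9 need Φ(δ − z_{0.05}) = 0.9, so δ = z_{0.05} + z_{0.10} = 1.645 + 1.282 = 2.926.
δ = d·√(n/2) ⇒ n = 2(δ/d)² = 2 × (2.926 / 0.2308)² = 321.62.
Rounding up, n = 322 per group.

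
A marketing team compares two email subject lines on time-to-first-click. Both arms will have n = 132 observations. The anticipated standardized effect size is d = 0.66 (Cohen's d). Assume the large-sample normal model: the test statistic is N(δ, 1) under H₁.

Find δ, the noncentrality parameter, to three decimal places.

δ ≈ 5.362

The noncentrality parameter scales effect size by the design's sample-size factor: δ = d·√(n/2) = 0.66 × √(132/2) = 5.3619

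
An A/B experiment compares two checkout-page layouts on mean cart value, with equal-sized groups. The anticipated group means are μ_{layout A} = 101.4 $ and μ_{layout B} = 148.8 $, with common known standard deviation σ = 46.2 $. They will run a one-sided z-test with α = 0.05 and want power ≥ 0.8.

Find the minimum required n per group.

Standardized effect: d = |μ_{layout A} − μ_{layout B}| / σ = |101.4 − 148.8| / 46.2 = 1.0260
For power 0.8 need Φ(δ − z_{0.05}) = 0.8, so δ = z_{0.05} + z_{0.20} = 1.645 + 0.842 = 2.486.
δ = d·√(n/2) ⇒ n = 2(δ/d)² = 2 × (2.486 / 1.0260)² = 11.75.
Round up to the next whole unit.

n = 12 per group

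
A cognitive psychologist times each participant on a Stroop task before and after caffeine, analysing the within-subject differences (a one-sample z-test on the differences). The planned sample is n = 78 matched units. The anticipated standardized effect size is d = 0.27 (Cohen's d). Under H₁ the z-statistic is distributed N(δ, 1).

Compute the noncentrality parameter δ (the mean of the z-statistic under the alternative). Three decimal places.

The noncentrality parameter scales effect size by the design's sample-size factor: δ = d·√n = 0.27 × √78 = 2.3846

δ ≈ 2.385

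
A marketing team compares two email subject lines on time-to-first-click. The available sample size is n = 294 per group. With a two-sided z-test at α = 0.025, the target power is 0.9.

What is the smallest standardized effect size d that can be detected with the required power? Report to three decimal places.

Need Φ(δ − 2.241) = 0.9, so δ = 2.241 + 1.282 = 3.523.
(The second rejection-region term Φ(−δ − z_{α/2}) is negligible and dropped.)
δ = d·√(n/2) ⇒ d = δ/√(n/2) = 3.523/√(294/2) = 0.2906.

d ≈ 0.291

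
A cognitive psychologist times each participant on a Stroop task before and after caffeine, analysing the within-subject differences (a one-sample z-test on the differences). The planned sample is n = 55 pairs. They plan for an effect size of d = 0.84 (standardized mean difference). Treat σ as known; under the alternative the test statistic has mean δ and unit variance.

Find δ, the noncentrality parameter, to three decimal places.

δ ≈ 6.230

δ = d·√n = 0.84 × √55 = 6.2296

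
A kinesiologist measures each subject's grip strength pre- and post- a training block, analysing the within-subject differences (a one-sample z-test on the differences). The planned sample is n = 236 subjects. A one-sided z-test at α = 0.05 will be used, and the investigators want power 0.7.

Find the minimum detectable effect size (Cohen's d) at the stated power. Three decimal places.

Need Φ(δ − 1.645) = 0.7, so δ = 1.645 + 0.524 = 2.169.
δ = d·√n ⇒ d = δ/√n = 2.169/√236 = 0.1412.

d ≈ 0.141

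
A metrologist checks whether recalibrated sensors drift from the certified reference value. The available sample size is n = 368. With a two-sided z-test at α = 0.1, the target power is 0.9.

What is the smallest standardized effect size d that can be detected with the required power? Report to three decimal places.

Required noncentrality: δ = z_{0.05} + z_{0.10} = 1.645 + 1.282 = 2.926.
(The second rejection-region term Φ(−δ − z_{α/2}) is negligible and dropped.)
δ = d·√n ⇒ d = δ/√n = 2.926/√368 = 0.1525.

d ≈ 0.153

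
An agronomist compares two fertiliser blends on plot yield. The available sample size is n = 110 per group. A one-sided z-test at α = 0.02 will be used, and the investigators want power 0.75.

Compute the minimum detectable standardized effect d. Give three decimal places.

d ≈ 0.368

Required noncentrality: δ = z_{0.02} + z_{0.25} = 2.054 + 0.674 = 2.728.
δ = d·√(n/2) ⇒ d = δ/√(n/2) = 2.728/√(110/2) = 0.3679.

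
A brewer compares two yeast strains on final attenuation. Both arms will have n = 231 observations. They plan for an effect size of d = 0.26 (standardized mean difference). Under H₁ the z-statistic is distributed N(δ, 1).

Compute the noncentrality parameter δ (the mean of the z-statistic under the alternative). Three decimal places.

The noncentrality parameter scales effect size by the design's sample-size factor: δ = d·√(n/2) = 0.26 × √(231/2) = 2.7942

δ ≈ 2.794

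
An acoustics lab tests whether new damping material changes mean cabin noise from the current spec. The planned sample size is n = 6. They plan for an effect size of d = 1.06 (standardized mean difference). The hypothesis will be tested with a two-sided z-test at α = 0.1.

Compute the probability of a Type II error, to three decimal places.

Noncentrality parameter: δ = d·√n = 1.06 × √6 = 2.5965
Two-sided α = 0.1 → critical value z_{0.05} = 1.645.
Power = Φ(δ − 1.645) + Φ(−δ − 1.645) = Φ(0.952) + Φ(-4.241) = 0.8294 + 0.0000 = 0.8294.
Type II error: β = 1 − power = 1 − 0.8294 = 0.1706.

β ≈ 0.171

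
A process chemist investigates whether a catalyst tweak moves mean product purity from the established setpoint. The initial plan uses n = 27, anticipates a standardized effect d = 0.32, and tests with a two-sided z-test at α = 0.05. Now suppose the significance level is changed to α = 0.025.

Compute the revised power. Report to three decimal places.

δ = d·√n = 0.32 × √27 = 1.6628 (unchanged). New critical value: z_{0.0125} = 2.241.
Revised power = Φ(δ − 2.241) + Φ(−δ − 2.241) = Φ(-0.579) + Φ(-3.904) = 0.2814 + 0.0000 = 0.2815.

Power ≈ 0.281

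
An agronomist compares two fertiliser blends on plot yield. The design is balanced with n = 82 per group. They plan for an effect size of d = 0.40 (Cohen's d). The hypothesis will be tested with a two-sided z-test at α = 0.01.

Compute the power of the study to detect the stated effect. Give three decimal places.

Power ≈ 0.494

Noncentrality parameter: δ = d·√(n/2) = 0.40 × √(82/2) = 2.5612
Critical value for a two-sided test at α = 0.01: z_{α/2} = 2.576.
Power = Φ(δ − 2.576) + Φ(−δ − 2.576) = Φ(-0.015) + Φ(-5.137) = 0.4942 + 0.0000 = 0.4942.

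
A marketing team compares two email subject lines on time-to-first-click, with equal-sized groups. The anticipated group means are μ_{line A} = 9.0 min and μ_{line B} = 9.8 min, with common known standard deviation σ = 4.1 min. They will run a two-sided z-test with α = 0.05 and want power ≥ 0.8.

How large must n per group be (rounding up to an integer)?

Standardized effect: d = |μ_{line A} − μ_{line B}| / σ = |9.0 − 9.8| / 4.1 = 0.1951
Set Φ(δ − 1.960) = 0.8; then δ − 1.960 = Φ⁻¹(0.8) = 0.842, giving δ = 2.802.
(For δ > 0 the lower-tail rejection region contributes negligibly to power, so the one-term inversion is standard.)
δ = d·√(n/2) ⇒ n = 2(δ/d)² = 2 × (2.802 / 0.1951)² = 412.31.
Rounding up, n = 413 per group.

n = 413 per group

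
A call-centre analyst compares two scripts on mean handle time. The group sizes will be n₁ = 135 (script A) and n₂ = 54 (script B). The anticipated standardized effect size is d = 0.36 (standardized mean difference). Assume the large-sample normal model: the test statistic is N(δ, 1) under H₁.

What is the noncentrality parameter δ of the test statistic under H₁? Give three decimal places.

δ ≈ 2.236

δ = d / √(1/n₁ + 1/n₂) = 0.36 / √(1/135 + 1/54) = 2.2358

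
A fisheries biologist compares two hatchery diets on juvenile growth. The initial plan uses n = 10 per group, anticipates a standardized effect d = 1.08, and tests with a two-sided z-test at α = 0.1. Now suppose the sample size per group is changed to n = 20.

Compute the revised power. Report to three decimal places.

Power ≈ 0.962

With n = 20 per group: δ = d·√(n/2) = 1.08 × √(20/2) = 3.4153. Critical value z_{0.05} = 1.645.
Revised power = Φ(δ − 1.645) + Φ(−δ − 1.645) = Φ(1.770) + Φ(-5.060) = 0.9617 + 0.0000 = 0.9617.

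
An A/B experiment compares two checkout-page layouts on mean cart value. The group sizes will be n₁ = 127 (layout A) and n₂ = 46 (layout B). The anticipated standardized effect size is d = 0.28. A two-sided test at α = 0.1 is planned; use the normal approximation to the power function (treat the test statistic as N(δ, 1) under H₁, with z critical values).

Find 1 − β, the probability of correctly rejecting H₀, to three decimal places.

Power ≈ 0.493

Noncentrality parameter: δ = d / √(1/n₁ + 1/n₂) = 0.28 / √(1/127 + 1/46) = 1.6271
Critical value for a two-sided test at α = 0.1: z_{α/2} = 1.645.
Power = Φ(δ − 1.645) + Φ(−δ − 1.645) = Φ(-0.018) + Φ(-3.272) = 0.4929 + 0.0005 = 0.4935.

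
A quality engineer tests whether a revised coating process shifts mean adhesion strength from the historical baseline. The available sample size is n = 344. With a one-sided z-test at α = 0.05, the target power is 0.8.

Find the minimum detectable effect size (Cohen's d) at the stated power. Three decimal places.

Need Φ(δ − 1.645) = 0.8, so δ = 1.645 + 0.842 = 2.486.
δ = d·√n ⇒ d = δ/√n = 2.486/√344 = 0.1341.

d ≈ 0.134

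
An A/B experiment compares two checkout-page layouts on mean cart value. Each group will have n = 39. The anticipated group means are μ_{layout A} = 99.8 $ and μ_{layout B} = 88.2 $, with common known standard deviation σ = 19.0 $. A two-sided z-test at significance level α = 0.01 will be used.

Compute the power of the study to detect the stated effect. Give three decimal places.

Standardized effect: d = |μ_{layout A} − μ_{layout B}| / σ = |99.8 − 88.2| / 19.0 = 0.6105
Noncentrality parameter: λ = d·√(n/2) = 0.6105 × √(39/2) = 2.6960
Critical value for a two-sided test at α = 0.01: z_{α/2} = 2.576.
Power = Φ(λ − 2.576) + Φ(−λ − 2.576) = Φ(0.120) + Φ(-5.272) = 0.5478 + 0.0000 = 0.5478.

Power ≈ 0.548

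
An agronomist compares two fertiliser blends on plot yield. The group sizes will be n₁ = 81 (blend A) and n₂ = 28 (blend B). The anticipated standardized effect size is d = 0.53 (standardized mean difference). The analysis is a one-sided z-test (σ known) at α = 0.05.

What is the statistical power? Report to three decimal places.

Power ≈ 0.780

Noncentrality parameter: δ = d / √(1/n₁ + 1/n₂) = 0.53 / √(1/81 + 1/28) = 2.4176
Critical value for a one-sided test at α = 0.05: z_α = 1.645.
Power = Φ(δ − 1.645) = Φ(0.773) = 0.7802.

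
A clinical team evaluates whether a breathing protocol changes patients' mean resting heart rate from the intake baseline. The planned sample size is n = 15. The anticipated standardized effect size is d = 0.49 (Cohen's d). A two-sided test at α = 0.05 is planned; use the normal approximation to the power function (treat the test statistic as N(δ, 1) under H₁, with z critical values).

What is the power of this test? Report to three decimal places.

Power ≈ 0.475

Noncentrality parameter: δ = d·√n = 0.49 × √15 = 1.8978
Critical value for a two-sided test at α = 0.05: z_{α/2} = 1.960.
Power = Φ(δ − 1.960) + Φ(−δ − 1.960) = Φ(-0.062) + Φ(-3.858) = 0.4752 + 0.0001 = 0.4753.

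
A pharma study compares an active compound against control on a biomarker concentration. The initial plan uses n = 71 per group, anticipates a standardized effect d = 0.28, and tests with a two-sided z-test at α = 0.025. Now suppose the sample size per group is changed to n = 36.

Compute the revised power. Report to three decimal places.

Power ≈ 0.146

With n = 36 per group: δ = d·√(n/2) = 0.28 × √(36/2) = 1.1879. Critical value z_{0.0125} = 2.241.
Revised power = Φ(δ − 2.241) + Φ(−δ − 2.241) = Φ(-1.053) + Φ(-3.429) = 0.1461 + 0.0003 = 0.1464.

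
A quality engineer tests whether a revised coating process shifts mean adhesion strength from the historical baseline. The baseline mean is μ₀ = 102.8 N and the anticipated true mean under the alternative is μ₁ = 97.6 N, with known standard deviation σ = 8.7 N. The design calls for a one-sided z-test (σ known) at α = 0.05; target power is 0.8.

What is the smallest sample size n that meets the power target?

Standardized effect: d = |μ₁ − μ₀| / σ = |97.6 − 102.8| / 8.7 = 0.5977
Set Φ(δ − 1.645) = 0.8; then δ − 1.645 = Φ⁻¹(0.8) = 0.842, giving δ = 2.486.
δ = d·√n ⇒ n = (δ/d)² = (2.486 / 0.5977)² = 17.31.
Rounding up, n = 18.

n = 18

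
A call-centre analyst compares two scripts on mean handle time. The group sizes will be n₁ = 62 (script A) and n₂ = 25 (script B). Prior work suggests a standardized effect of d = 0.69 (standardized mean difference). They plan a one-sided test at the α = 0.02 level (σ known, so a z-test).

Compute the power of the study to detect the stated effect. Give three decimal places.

Noncentrality parameter: δ = d / √(1/n₁ + 1/n₂) = 0.69 / √(1/62 + 1/25) = 2.9124
Critical value for a one-sided test at α = 0.02: z_α = 2.054.
Power = P(Z > 2.054 − δ) = Φ(0.859) = 0.8047.

Power ≈ 0.805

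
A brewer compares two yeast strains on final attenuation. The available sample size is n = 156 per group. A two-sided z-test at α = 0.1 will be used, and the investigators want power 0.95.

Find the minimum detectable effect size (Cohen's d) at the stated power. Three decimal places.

Need Φ(δ − 1.645) = 0.95, so δ = 1.645 + 1.645 = 3.290.
(Lower-tail contribution to power is negligible for δ > 0.)
δ = d·√(n/2) ⇒ d = δ/√(n/2) = 3.290/√(156/2) = 0.3725.

d ≈ 0.372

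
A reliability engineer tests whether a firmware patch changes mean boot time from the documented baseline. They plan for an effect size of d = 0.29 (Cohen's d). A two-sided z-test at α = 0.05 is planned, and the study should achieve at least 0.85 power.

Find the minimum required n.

n = 107

Set Φ(δ − 1.960) = 0.85; then δ − 1.960 = Φ⁻¹(0.85) = 1.036, giving δ = 2.996.
(The Φ(−δ − z_{α/2}) term is vanishingly small for δ > 0 and is dropped in the standard sample-size formula.)
δ = d·√n ⇒ n = (δ/d)² = (2.996 / 0.29)² = 106.76.
Round up to the next whole unit.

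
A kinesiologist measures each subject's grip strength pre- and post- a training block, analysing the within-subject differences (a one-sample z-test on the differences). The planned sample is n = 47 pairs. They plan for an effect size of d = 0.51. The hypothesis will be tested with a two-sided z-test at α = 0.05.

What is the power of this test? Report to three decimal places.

Noncentrality parameter: δ = d·√n = 0.51 × √47 = 3.4964
Two-sided α = 0.05 → critical value z_{0.025} = 1.960.
Power = Φ(δ − 1.960) + Φ(−δ − 1.960) = Φ(1.536) + Φ(-5.456) = 0.9378 + 0.0000 = 0.9378.

Power ≈ 0.938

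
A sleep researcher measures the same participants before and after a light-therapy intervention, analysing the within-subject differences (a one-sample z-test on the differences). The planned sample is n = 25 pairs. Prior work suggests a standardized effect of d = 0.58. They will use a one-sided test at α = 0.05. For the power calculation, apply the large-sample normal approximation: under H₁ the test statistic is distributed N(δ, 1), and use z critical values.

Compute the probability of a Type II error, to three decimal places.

Noncentrality parameter: δ = d·√n = 0.58 × √25 = 2.9000
One-sided α = 0.05 → critical value z_{0.05} = 1.645.
Power = P(Z > 1.645 − δ) = Φ(1.255) = 0.8953.
Type II error: β = 1 − power = 1 − 0.8953 = 0.1047.

β ≈ 0.105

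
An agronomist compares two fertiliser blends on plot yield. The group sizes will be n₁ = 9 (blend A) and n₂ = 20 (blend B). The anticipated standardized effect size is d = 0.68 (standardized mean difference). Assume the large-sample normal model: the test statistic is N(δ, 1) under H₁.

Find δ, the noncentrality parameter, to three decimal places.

The noncentrality parameter scales effect size by the design's sample-size factor: δ = d / √(1/n₁ + 1/n₂) = 0.68 / √(1/9 + 1/20) = 1.6941

δ ≈ 1.694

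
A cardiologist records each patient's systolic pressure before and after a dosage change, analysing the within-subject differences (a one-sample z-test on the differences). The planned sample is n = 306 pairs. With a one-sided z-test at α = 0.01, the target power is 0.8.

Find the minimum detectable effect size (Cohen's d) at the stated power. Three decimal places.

d ≈ 0.181

Required noncentrality: δ = z_{0.01} + z_{0.20} = 2.326 + 0.842 = 3.168.
δ = d·√n ⇒ d = δ/√n = 3.168/√306 = 0.1811.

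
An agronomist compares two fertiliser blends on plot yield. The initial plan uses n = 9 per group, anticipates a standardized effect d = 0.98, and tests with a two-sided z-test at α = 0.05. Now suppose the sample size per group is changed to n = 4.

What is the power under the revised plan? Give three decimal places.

With n = 4 per group: δ = d·√(n/2) = 0.98 × √(4/2) = 1.3859. Critical value z_{0.025} = 1.960.
Revised power = Φ(δ − 1.960) + Φ(−δ − 1.960) = Φ(-0.574) + Φ(-3.346) = 0.2830 + 0.0004 = 0.2834.

Power ≈ 0.283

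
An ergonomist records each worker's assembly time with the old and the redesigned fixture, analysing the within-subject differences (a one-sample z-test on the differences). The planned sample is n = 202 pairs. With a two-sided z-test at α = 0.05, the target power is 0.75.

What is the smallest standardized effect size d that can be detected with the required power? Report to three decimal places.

d ≈ 0.185

Required noncentrality: δ = z_{0.025} + z_{0.25} = 1.960 + 0.674 = 2.634.
(The second rejection-region term Φ(−δ − z_{α/2}) is negligible and dropped.)
δ = d·√n ⇒ d = δ/√n = 2.634/√202 = 0.1854.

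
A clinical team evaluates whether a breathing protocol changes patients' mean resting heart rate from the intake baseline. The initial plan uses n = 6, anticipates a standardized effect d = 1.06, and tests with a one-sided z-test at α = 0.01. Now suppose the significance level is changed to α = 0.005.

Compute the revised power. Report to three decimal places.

δ = d·√n = 1.06 × √6 = 2.5965 (unchanged). New critical value: z_{0.005} = 2.576.
Revised power = P(Z > 2.576 − δ) = Φ(0.021) = 0.5082.

Power ≈ 0.508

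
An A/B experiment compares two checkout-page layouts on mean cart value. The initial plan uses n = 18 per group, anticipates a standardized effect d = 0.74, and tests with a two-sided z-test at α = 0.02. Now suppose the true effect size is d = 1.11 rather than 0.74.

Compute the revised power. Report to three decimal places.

With d = 1.11: δ = d·√(n/2) = 1.11 × √(18/2) = 3.3300. Critical value z_{0.01} = 2.326.
Revised power = Φ(δ − 2.326) + Φ(−δ − 2.326) = Φ(1.004) + Φ(-5.656) = 0.8422 + 0.0000 = 0.8422.

Power ≈ 0.842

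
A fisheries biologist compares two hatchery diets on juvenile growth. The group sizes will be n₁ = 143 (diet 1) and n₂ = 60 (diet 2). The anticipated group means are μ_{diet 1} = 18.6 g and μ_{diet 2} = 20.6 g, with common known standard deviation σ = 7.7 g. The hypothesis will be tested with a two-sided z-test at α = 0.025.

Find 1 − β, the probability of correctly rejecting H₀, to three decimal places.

Standardized effect: d = |μ_{diet 1} − μ_{diet 2}| / σ = |18.6 − 20.6| / 7.7 = 0.2597
Noncentrality parameter: λ = d / √(1/n₁ + 1/n₂) = 0.2597 / √(1/143 + 1/60) = 1.6886
Critical value for a two-sided test at α = 0.025: z_{α/2} = 2.241.
Power = Φ(λ − 2.241) + Φ(−λ − 2.241) = Φ(-0.553) + Φ(-3.930) = 0.2902 + 0.0000 = 0.2903.

Power ≈ 0.290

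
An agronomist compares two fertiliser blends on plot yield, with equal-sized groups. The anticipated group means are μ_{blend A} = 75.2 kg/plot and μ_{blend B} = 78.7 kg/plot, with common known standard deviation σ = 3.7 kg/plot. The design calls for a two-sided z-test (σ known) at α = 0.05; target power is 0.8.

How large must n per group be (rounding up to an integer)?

n = 18 per group

Standardized effect: d = |μ_{blend A} − μ_{blend B}| / σ = |75.2 − 78.7| / 3.7 = 0.9459
Set Φ(δ − 1.960) = 0.8; then δ − 1.960 = Φ⁻¹(0.8) = 0.842, giving δ = 2.802.
(For δ > 0 the lower-tail rejection region contributes negligibly to power, so the one-term inversion is standard.)
δ = d·√(n/2) ⇒ n = 2(δ/d)² = 2 × (2.802 / 0.9459)² = 17.54.
Rounding up, n = 18 per group.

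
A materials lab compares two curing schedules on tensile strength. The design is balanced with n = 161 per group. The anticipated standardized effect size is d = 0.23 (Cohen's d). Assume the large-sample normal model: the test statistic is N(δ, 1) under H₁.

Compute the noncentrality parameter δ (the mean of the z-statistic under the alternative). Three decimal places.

δ = d·√(n/2) = 0.23 × √(161/2) = 2.0636

δ ≈ 2.064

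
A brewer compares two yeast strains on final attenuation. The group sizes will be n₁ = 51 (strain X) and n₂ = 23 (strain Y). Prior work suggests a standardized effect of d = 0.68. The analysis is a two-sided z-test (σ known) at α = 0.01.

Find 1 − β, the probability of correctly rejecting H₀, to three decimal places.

Power ≈ 0.552

Noncentrality parameter: δ = d / √(1/n₁ + 1/n₂) = 0.68 / √(1/51 + 1/23) = 2.7073
Critical value for a two-sided test at α = 0.01: z_{α/2} = 2.576.
Power = Φ(δ − 2.576) + Φ(−δ − 2.576) = Φ(0.132) + Φ(-5.283) = 0.5523 + 0.0000 = 0.5523.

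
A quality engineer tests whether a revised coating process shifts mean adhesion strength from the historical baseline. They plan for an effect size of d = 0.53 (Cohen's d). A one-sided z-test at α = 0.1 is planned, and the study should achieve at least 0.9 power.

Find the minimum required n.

Set Φ(δ − 1.282) = 0.9; then δ − 1.282 = Φ⁻¹(0.9) = 1.282, giving δ = 2.563.
δ = d·√n ⇒ n = (δ/d)² = (2.563 / 0.53)² = 23.39.
Round up to the next whole unit.

n = 24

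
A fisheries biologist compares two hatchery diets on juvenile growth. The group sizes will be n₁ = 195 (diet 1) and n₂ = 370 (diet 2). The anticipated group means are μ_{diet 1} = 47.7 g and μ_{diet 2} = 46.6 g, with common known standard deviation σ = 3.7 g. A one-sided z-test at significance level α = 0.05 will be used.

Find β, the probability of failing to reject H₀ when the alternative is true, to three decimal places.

β ≈ 0.043

Standardized effect: d = |μ_{diet 1} − μ_{diet 2}| / σ = |47.7 − 46.6| / 3.7 = 0.2973
Noncentrality parameter: δ = d / √(1/n₁ + 1/n₂) = 0.2973 / √(1/195 + 1/370) = 3.3596
One-sided α = 0.05 → critical value z_{0.05} = 1.645.
Power = Φ(δ − 1.645) = Φ(1.715) = 0.9568.
Type II error: β = 1 − power = 1 − 0.9568 = 0.0432.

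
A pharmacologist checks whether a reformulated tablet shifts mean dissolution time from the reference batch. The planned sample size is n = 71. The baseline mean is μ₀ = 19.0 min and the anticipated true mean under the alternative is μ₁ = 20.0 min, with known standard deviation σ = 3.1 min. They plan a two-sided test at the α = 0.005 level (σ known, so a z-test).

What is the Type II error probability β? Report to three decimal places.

Standardized effect: d = |μ₁ − μ₀| / σ = |20.0 − 19.0| / 3.1 = 0.3226
Noncentrality parameter: δ = d·√n = 0.3226 × √71 = 2.7181
Two-sided α = 0.005 → critical value z_{0.0025} = 2.807.
Power = Φ(δ − 2.807) + Φ(−δ − 2.807) = Φ(-0.089) + Φ(-5.525) = 0.4646 + 0.0000 = 0.4646.
Type II error: β = 1 − power = 1 − 0.4646 = 0.5354.

β ≈ 0.535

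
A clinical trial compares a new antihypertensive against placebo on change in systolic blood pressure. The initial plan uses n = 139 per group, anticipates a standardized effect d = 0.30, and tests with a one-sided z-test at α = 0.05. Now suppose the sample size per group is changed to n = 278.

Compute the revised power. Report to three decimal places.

Power ≈ 0.971

With n = 278 per group: δ = d·√(n/2) = 0.30 × √(278/2) = 3.5369. Critical value z_{0.05} = 1.645.
Revised power = Φ(δ − 1.645) = Φ(1.892) = 0.9708.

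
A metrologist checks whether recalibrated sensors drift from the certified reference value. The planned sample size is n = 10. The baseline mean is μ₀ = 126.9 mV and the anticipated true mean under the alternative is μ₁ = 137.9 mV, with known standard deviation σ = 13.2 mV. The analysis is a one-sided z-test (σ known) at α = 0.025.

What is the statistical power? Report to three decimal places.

Power ≈ 0.750

Standardized effect: d = |μ₁ − μ₀| / σ = |137.9 − 126.9| / 13.2 = 0.8333
Noncentrality parameter: δ = d·√n = 0.8333 × √10 = 2.6352
Critical value for a one-sided test at α = 0.025: z_α = 1.960.
Power = P(Z > 1.960 − δ) = Φ(0.675) = 0.7502.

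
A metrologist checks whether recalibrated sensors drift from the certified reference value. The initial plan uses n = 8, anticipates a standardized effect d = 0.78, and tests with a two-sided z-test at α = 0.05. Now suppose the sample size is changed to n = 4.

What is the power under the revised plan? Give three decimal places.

Power ≈ 0.345

With n = 4: δ = d·√n = 0.78 × √4 = 1.5600. Critical value z_{0.025} = 1.960.
Revised power = Φ(δ − 1.960) + Φ(−δ − 1.960) = Φ(-0.400) + Φ(-3.520) = 0.3446 + 0.0002 = 0.3448.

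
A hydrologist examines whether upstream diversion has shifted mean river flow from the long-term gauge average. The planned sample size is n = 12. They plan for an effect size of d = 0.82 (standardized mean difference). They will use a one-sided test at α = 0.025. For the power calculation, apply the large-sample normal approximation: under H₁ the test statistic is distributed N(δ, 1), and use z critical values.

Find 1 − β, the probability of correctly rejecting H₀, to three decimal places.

Power ≈ 0.811

Noncentrality parameter: δ = d·√n = 0.82 × √12 = 2.8406
One-sided α = 0.025 → critical value z_{0.025} = 1.960.
Power = P(Z > 1.960 − δ) = Φ(0.881) = 0.8107.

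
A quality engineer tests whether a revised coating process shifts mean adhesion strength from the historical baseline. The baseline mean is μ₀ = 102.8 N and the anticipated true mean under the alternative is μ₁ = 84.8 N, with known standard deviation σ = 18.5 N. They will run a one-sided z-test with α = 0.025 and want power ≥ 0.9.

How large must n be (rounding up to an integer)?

Standardized effect: d = |μ₁ − μ₀| / σ = |84.8 − 102.8| / 18.5 = 0.9730
Set Φ(δ − 1.960) = 0.9; then δ − 1.960 = Φ⁻¹(0.9) = 1.282, giving δ = 3.242.
δ = d·√n ⇒ n = (δ/d)² = (3.242 / 0.9730)² = 11.10.
Rounding up, n = 12.

n = 12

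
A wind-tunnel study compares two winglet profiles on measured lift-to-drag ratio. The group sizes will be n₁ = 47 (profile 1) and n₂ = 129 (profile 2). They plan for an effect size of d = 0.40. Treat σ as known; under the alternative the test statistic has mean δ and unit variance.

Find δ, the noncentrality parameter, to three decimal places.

δ = d / √(1/n₁ + 1/n₂) = 0.40 / √(1/47 + 1/129) = 2.3477

δ ≈ 2.348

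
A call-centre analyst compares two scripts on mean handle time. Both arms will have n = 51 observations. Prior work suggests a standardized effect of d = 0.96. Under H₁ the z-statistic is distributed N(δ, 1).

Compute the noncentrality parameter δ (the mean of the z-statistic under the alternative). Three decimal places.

δ = d·√(n/2) = 0.96 × √(51/2) = 4.8478

δ ≈ 4.848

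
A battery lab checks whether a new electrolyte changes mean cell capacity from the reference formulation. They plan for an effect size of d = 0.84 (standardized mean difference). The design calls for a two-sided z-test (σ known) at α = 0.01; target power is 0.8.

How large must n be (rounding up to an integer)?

Set Φ(δ − 2.576) = 0.8; then δ − 2.576 = Φ⁻¹(0.8) = 0.842, giving δ = 3.417.
(Ignoring the negligible lower-tail rejection probability gives the usual closed-form inversion.)
δ = d·√n ⇒ n = (δ/d)² = (3.417 / 0.84)² = 16.55.
Round up to the next whole unit.

n = 17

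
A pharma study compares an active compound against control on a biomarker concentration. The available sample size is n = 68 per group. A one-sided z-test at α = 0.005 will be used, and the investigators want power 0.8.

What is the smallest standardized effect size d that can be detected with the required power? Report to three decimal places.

Required noncentrality: δ = z_{0.005} + z_{0.20} = 2.576 + 0.842 = 3.417.
δ = d·√(n/2) ⇒ d = δ/√(n/2) = 3.417/√(68/2) = 0.5861.

d ≈ 0.586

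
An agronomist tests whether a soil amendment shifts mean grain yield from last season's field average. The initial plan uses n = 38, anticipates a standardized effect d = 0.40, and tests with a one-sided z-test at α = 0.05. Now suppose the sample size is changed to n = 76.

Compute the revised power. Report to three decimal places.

With n = 76: δ = d·√n = 0.40 × √76 = 3.4871. Critical value z_{0.05} = 1.645.
Revised power = P(Z > 1.645 − δ) = Φ(1.842) = 0.9673.

Power ≈ 0.967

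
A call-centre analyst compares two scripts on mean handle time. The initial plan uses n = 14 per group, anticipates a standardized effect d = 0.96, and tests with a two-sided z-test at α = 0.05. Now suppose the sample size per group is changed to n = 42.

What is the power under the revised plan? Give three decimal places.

With n = 42 per group: δ = d·√(n/2) = 0.96 × √(42/2) = 4.3993. Critical value z_{0.025} = 1.960.
Revised power = Φ(δ − 1.960) + Φ(−δ − 1.960) = Φ(2.439) + Φ(-6.359) = 0.9926 + 0.0000 = 0.9926.

Power ≈ 0.993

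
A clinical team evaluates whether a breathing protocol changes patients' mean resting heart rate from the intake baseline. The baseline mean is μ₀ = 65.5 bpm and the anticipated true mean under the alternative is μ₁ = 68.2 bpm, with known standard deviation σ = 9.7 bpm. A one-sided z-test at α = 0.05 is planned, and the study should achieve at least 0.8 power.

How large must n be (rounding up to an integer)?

n = 80

Standardized effect: d = |μ₁ − μ₀| / σ = |68.2 − 65.5| / 9.7 = 0.2784
Set Φ(δ − 1.645) = 0.8; then δ − 1.645 = Φ⁻¹(0.8) = 0.842, giving δ = 2.486.
δ = d·√n ⇒ n = (δ/d)² = (2.486 / 0.2784)² = 79.80.
Rounding up, n = 80.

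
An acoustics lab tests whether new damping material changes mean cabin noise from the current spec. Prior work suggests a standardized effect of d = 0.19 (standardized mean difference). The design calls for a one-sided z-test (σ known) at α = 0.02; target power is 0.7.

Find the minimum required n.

n = 185

Set Φ(δ − 2.054) = 0.7; then δ − 2.054 = Φ⁻¹(0.7) = 0.524, giving δ = 2.578.
δ = d·√n ⇒ n = (δ/d)² = (2.578 / 0.19)² = 184.12.
Rounding up, n = 185.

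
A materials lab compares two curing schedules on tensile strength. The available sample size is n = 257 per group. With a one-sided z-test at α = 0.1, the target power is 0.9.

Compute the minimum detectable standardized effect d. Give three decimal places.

d ≈ 0.226

Need Φ(δ − 1.282) = 0.9, so δ = 1.282 + 1.282 = 2.563.
δ = d·√(n/2) ⇒ d = δ/√(n/2) = 2.563/√(257/2) = 0.2261.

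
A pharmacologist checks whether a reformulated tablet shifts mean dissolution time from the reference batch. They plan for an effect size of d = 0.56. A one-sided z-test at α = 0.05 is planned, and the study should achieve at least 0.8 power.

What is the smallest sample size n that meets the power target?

n = 20

Set Φ(δ − 1.645) = 0.8; then δ − 1.645 = Φ⁻¹(0.8) = 0.842, giving δ = 2.486.
δ = d·√n ⇒ n = (δ/d)² = (2.486 / 0.56)² = 19.71.
Round up to the next whole unit.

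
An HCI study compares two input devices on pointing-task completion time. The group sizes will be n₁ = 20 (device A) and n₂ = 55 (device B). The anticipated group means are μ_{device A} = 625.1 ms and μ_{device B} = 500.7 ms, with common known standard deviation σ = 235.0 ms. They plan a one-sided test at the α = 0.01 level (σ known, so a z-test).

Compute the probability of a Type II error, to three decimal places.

Standardized effect: d = |μ_{device A} − μ_{device B}| / σ = |625.1 − 500.7| / 235.0 = 0.5294
Noncentrality parameter: δ = d / √(1/n₁ + 1/n₂) = 0.5294 / √(1/20 + 1/55) = 2.0273
One-sided α = 0.01 → critical value z_{0.01} = 2.326.
Power = Φ(δ − 2.326) = Φ(-0.299) = 0.3825.
Type II error: β = 1 − power = 1 − 0.3825 = 0.6175.

β ≈ 0.618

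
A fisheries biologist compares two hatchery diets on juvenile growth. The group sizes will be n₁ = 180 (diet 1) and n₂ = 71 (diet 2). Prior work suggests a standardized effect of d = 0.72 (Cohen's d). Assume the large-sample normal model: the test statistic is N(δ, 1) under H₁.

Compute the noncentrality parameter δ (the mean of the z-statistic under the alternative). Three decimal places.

δ ≈ 5.138

δ = d / √(1/n₁ + 1/n₂) = 0.72 / √(1/180 + 1/71) = 5.1376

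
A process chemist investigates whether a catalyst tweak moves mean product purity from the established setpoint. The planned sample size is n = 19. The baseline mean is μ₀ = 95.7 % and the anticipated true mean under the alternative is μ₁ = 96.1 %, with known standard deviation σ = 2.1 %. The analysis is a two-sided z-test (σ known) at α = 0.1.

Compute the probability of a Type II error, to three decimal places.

Standardized effect: d = |μ₁ − μ₀| / σ = |96.1 − 95.7| / 2.1 = 0.1905
Noncentrality parameter: δ = d·√n = 0.1905 × √19 = 0.8303
Critical value for a two-sided test at α = 0.1: z_{α/2} = 1.645.
Power = Φ(δ − 1.645) + Φ(−δ − 1.645) = Φ(-0.815) + Φ(-2.475) = 0.2077 + 0.0067 = 0.2143.
Type II error: β = 1 − power = 1 − 0.2143 = 0.7857.

β ≈ 0.786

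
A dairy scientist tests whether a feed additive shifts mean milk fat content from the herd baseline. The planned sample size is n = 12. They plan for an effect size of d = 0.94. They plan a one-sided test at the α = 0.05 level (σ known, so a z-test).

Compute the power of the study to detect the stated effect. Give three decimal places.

Power ≈ 0.946

Noncentrality parameter: δ = d·√n = 0.94 × √12 = 3.2563
Critical value for a one-sided test at α = 0.05: z_α = 1.645.
Power = Φ(δ − 1.645) = Φ(1.611) = 0.9465.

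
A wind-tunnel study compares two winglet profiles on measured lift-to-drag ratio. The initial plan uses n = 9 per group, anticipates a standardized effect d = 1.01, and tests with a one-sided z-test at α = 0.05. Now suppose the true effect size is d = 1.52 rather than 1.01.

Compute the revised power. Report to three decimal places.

With d = 1.52: δ = d·√(n/2) = 1.52 × √(9/2) = 3.2244. Critical value z_{0.05} = 1.645.
Revised power = Φ(δ − 1.645) = Φ(1.580) = 0.9429.

Power ≈ 0.943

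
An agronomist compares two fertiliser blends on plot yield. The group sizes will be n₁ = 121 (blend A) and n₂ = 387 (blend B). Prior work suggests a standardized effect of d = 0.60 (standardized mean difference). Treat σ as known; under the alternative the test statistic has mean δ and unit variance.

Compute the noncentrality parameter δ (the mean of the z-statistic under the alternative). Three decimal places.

δ ≈ 5.761

The noncentrality parameter scales effect size by the design's sample-size factor: δ = d / √(1/n₁ + 1/n₂) = 0.60 / √(1/121 + 1/387) = 5.7606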